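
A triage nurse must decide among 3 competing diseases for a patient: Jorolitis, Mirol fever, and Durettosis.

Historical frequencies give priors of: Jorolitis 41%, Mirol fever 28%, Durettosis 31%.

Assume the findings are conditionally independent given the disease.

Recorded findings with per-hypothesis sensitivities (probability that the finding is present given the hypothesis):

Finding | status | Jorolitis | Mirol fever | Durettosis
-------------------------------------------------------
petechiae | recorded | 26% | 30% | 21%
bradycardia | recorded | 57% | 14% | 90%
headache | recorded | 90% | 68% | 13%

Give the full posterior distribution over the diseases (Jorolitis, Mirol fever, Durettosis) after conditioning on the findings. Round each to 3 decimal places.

0.778, 0.114, 0.108

By Bayes' rule with conditional independence, the unnormalized weight for each hypothesis is prior × ∏ likelihoods:
  Jorolitis: 0.41 × 0.26 × 0.57 × 0.90 = 0.054686
  Mirol fever: 0.28 × 0.30 × 0.14 × 0.68 = 0.0079968
  Durettosis: 0.31 × 0.21 × 0.90 × 0.13 = 0.0076167
The unnormalized weights sum to 0.070299.
P(Jorolitis | evidence) = 0.054686 / 0.070299 ≈ 0.778
P(Mirol fever | evidence) = 0.0079968 / 0.070299 ≈ 0.114
P(Durettosis | evidence) = 0.0076167 / 0.070299 ≈ 0.108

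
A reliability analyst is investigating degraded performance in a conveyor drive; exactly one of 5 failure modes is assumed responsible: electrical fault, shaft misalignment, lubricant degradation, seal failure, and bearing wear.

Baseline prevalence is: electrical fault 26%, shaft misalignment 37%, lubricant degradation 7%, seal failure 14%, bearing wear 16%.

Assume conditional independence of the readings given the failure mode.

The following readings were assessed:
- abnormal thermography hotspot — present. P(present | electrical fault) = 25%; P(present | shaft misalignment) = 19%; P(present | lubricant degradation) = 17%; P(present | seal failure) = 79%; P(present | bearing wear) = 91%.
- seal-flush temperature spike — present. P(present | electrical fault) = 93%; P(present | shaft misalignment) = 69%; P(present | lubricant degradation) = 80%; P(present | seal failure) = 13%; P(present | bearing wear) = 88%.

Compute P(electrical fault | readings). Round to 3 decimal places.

Multiply each prior by the joint likelihood of the reading pattern:
  electrical fault: 0.26 × 0.25 × 0.93 = 0.06045
  shaft misalignment: 0.37 × 0.19 × 0.69 = 0.048507
  lubricant degradation: 0.07 × 0.17 × 0.80 = 0.00952
  seal failure: 0.14 × 0.79 × 0.13 = 0.014378
  bearing wear: 0.16 × 0.91 × 0.88 = 0.12813
The unnormalized weights sum to 0.26098.
P(electrical fault | evidence) = 0.06045 / 0.26098 ≈ 0.232.

0.232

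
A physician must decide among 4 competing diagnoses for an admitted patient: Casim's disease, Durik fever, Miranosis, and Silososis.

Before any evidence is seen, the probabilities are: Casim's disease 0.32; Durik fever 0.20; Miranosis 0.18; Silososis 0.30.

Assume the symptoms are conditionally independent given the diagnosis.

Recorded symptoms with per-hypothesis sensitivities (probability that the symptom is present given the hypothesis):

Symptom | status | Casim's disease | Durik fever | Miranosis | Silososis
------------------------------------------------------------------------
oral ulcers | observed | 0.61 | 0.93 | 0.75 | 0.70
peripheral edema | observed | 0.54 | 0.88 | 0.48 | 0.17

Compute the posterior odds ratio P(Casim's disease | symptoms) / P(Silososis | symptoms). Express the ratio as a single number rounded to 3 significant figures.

2.95

The normalizing constant cancels in an odds ratio, so compute prior × likelihood for the two hypotheses only:
  Casim's disease: 0.32 × 0.61 × 0.54 = 0.10541
  Silososis: 0.30 × 0.70 × 0.17 = 0.0357
Posterior odds = 0.10541 / 0.0357 ≈ 2.95.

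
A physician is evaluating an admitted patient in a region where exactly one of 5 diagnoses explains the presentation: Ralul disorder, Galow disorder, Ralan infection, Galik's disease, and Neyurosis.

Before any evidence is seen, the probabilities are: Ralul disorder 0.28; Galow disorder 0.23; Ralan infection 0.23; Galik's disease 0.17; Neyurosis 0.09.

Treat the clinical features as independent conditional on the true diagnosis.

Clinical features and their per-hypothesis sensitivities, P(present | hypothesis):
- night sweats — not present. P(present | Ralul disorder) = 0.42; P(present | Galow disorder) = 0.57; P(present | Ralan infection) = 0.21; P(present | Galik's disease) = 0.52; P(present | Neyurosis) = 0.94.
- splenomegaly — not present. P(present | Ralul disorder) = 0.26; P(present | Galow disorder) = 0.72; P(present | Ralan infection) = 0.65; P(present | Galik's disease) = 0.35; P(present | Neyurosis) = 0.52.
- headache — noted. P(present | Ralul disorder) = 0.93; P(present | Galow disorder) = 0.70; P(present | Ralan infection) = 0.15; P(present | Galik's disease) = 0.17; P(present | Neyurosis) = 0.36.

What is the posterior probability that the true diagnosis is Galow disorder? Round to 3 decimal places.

For each hypothesis, the unnormalized posterior weight is prior × product of the clinical feature likelihoods (using 1 − P(present | H) for each absent clinical feature):
  Ralul disorder: 0.28 × (1 − 0.42) × (1 − 0.26) × 0.93 = 0.11176
  Galow disorder: 0.23 × (1 − 0.57) × (1 − 0.72) × 0.70 = 0.019384
  Ralan infection: 0.23 × (1 − 0.21) × (1 − 0.65) × 0.15 = 0.0095393
  Galik's disease: 0.17 × (1 − 0.52) × (1 − 0.35) × 0.17 = 0.0090168
  Neyurosis: 0.09 × (1 − 0.94) × (1 − 0.52) × 0.36 = 0.00093312
Normalizing constant Z = 0.11176 + 0.019384 + 0.0095393 + 0.0090168 + 0.00093312 = 0.15064.
P(Galow disorder | evidence) = 0.019384 / 0.15064 ≈ 0.129.

0.129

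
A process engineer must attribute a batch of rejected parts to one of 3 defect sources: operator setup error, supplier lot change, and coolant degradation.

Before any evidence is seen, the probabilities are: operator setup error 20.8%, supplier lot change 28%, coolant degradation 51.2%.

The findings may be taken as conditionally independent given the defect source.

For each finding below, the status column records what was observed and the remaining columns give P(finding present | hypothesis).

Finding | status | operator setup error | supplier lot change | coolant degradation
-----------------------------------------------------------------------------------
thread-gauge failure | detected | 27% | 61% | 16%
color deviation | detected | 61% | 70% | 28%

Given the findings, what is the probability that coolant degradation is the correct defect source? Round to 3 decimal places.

0.130

For each hypothesis, the unnormalized posterior weight is prior × product of the finding likelihoods:
  operator setup error: 0.208 × 0.27 × 0.61 = 0.034258
  supplier lot change: 0.280 × 0.61 × 0.70 = 0.11956
  coolant degradation: 0.512 × 0.16 × 0.28 = 0.022938
Normalizing constant Z = 0.034258 + 0.11956 + 0.022938 = 0.17676.
P(coolant degradation | evidence) = 0.022938 / 0.17676 ≈ 0.130.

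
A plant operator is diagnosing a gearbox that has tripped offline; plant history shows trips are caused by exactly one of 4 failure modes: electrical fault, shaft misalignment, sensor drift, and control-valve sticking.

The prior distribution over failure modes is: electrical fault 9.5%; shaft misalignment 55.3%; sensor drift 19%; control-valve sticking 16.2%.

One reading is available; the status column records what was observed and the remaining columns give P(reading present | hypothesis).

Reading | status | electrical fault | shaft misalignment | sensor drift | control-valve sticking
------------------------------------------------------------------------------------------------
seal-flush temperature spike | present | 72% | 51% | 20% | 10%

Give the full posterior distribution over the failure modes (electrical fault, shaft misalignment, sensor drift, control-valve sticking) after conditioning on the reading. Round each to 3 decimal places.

0.169, 0.697, 0.094, 0.040

For each hypothesis, the unnormalized posterior weight is prior × likelihood:
  electrical fault: 0.095 × 0.72 = 0.0684
  shaft misalignment: 0.553 × 0.51 = 0.28203
  sensor drift: 0.190 × 0.20 = 0.038
  control-valve sticking: 0.162 × 0.10 = 0.0162
The unnormalized weights sum to 0.40463.
P(electrical fault | evidence) = 0.0684 / 0.40463 ≈ 0.169
P(shaft misalignment | evidence) = 0.28203 / 0.40463 ≈ 0.697
P(sensor drift | evidence) = 0.038 / 0.40463 ≈ 0.094
P(control-valve sticking | evidence) = 0.0162 / 0.40463 ≈ 0.040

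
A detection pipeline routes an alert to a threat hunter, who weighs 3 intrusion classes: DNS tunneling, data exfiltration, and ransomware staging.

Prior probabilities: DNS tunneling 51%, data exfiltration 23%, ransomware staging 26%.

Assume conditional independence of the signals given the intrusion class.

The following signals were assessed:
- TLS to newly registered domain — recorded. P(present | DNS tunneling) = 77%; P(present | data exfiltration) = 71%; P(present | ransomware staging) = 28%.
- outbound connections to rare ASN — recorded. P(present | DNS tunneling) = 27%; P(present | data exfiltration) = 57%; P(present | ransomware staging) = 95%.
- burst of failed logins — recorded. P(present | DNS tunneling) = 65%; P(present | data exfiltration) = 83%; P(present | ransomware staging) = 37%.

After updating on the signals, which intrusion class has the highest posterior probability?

Multiply each prior by the joint likelihood of the signal pattern:
  DNS tunneling: 0.51 × 0.77 × 0.27 × 0.65 = 0.068919
  data exfiltration: 0.23 × 0.71 × 0.57 × 0.83 = 0.077257
  ransomware staging: 0.26 × 0.28 × 0.95 × 0.37 = 0.025589
Marginal likelihood of the evidence = 0.17177.
P(DNS tunneling | evidence) ≈ 0.068919 / 0.17177 ≈ 0.401
P(data exfiltration | evidence) ≈ 0.077257 / 0.17177 ≈ 0.450
P(ransomware staging | evidence) ≈ 0.025589 / 0.17177 ≈ 0.149
The largest is 0.450, so data exfiltration is most probable.

data exfiltration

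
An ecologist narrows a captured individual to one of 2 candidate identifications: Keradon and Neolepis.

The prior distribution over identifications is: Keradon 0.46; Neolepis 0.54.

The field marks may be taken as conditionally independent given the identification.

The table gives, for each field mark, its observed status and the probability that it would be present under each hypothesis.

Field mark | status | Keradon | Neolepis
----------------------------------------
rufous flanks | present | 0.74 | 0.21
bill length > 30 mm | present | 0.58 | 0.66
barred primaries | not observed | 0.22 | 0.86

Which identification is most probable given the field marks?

Keradon

For each hypothesis, the unnormalized posterior weight is prior × product of the field mark likelihoods (using 1 − P(present | H) for each absent field mark):
  Keradon: 0.46 × 0.74 × 0.58 × (1 − 0.22) = 0.154
  Neolepis: 0.54 × 0.21 × 0.66 × (1 − 0.86) = 0.010478
The unnormalized weights sum to 0.16448.
P(Keradon | evidence) ≈ 0.154 / 0.16448 ≈ 0.936
P(Neolepis | evidence) ≈ 0.010478 / 0.16448 ≈ 0.064
The largest is 0.936, so Keradon is most probable.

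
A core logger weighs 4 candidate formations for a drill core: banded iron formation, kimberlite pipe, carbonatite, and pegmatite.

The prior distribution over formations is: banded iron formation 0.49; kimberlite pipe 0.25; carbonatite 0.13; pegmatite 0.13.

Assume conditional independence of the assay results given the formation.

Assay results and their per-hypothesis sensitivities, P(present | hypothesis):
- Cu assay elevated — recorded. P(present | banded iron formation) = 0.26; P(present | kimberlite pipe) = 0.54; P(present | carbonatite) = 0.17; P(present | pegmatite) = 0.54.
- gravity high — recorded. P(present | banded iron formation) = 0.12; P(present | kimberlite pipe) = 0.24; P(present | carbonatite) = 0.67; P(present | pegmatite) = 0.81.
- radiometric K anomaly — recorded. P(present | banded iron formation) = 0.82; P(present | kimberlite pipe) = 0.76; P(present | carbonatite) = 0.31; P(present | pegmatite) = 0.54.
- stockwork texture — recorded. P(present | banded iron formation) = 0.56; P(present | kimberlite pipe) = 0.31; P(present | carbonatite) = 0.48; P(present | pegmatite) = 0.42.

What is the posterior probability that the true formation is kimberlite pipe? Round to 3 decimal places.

0.257

For each hypothesis, the unnormalized posterior weight is prior × product of the assay result likelihoods:
  banded iron formation: 0.49 × 0.26 × 0.12 × 0.82 × 0.56 = 0.0070202
  kimberlite pipe: 0.25 × 0.54 × 0.24 × 0.76 × 0.31 = 0.0076334
  carbonatite: 0.13 × 0.17 × 0.67 × 0.31 × 0.48 = 0.0022033
  pegmatite: 0.13 × 0.54 × 0.81 × 0.54 × 0.42 = 0.012896
The unnormalized weights sum to 0.029753.
P(kimberlite pipe | evidence) = 0.0076334 / 0.029753 ≈ 0.257.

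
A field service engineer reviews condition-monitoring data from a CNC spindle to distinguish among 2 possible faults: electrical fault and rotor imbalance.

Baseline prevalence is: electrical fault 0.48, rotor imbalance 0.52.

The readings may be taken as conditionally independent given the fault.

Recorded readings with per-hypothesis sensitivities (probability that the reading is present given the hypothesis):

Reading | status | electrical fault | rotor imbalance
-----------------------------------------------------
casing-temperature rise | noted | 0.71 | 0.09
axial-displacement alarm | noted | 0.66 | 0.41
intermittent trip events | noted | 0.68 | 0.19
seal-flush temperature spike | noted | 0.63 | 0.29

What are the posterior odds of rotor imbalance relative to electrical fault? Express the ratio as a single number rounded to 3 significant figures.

0.0110

The normalizing constant cancels in an odds ratio, so compute prior × likelihood for the two hypotheses only:
  rotor imbalance: 0.52 × 0.09 × 0.41 × 0.19 × 0.29 = 0.0010573
  electrical fault: 0.48 × 0.71 × 0.66 × 0.68 × 0.63 = 0.096359
Posterior odds = 0.0010573 / 0.096359 ≈ 0.0110.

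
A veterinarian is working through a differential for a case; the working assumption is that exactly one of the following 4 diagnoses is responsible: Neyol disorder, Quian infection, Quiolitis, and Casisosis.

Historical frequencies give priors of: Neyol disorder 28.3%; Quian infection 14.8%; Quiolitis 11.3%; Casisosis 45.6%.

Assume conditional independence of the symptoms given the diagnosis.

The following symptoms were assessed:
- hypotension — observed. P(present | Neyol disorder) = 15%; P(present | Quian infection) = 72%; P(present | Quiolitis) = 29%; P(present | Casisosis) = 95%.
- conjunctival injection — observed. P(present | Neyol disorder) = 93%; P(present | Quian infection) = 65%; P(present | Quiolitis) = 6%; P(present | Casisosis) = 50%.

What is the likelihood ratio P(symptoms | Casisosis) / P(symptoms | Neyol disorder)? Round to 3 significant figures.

Joint likelihood of the symptom pattern under each hypothesis:
  Casisosis: 0.95 × 0.50 = 0.475
  Neyol disorder: 0.15 × 0.93 = 0.1395
Bayes factor = 0.475 / 0.1395 ≈ 3.41

3.41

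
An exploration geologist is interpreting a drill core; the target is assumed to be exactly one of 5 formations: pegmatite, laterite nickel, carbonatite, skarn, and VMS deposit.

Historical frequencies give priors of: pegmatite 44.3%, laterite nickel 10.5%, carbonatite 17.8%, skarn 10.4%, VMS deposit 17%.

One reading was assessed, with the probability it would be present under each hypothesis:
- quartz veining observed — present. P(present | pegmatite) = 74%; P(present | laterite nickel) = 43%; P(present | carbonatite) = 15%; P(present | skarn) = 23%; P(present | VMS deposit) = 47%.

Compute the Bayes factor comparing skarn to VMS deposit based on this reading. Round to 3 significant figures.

0.489

Likelihood of this reading under each hypothesis:
  skarn: 0.23
  VMS deposit: 0.47
Bayes factor = 0.23 / 0.47 ≈ 0.489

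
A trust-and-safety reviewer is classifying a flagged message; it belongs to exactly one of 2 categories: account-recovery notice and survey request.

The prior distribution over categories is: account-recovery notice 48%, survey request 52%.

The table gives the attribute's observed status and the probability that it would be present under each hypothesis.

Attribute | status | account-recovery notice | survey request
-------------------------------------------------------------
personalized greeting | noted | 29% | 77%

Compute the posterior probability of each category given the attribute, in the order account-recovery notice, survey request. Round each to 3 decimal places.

For each hypothesis, the unnormalized posterior weight is prior × likelihood:
  account-recovery notice: 0.480 × 0.29 = 0.1392
  survey request: 0.520 × 0.77 = 0.4004
Marginal likelihood of the evidence = 0.5396.
P(account-recovery notice | evidence) = 0.1392 / 0.5396 ≈ 0.258
P(survey request | evidence) = 0.4004 / 0.5396 ≈ 0.742

0.258, 0.742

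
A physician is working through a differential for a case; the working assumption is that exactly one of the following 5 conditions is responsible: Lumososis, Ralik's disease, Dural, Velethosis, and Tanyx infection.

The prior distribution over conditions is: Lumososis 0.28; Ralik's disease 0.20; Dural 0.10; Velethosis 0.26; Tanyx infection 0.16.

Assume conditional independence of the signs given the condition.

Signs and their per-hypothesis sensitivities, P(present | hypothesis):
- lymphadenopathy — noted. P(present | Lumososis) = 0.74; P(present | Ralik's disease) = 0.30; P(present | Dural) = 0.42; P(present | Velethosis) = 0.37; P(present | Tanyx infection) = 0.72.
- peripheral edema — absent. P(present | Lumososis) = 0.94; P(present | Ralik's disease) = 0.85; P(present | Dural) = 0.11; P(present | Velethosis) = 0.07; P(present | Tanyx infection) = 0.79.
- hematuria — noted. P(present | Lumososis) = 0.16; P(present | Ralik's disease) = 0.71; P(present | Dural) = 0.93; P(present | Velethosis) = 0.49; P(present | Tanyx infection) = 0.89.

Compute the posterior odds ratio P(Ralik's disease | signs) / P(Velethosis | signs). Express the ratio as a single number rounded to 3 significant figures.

0.146

Unnormalized posterior weight (prior times the sign likelihoods) for each of the two hypotheses (using 1 − P(present | H) for each absent sign):
  Ralik's disease: 0.20 × 0.30 × (1 − 0.85) × 0.71 = 0.00639
  Velethosis: 0.26 × 0.37 × (1 − 0.07) × 0.49 = 0.043838
Posterior odds = 0.00639 / 0.043838 ≈ 0.146.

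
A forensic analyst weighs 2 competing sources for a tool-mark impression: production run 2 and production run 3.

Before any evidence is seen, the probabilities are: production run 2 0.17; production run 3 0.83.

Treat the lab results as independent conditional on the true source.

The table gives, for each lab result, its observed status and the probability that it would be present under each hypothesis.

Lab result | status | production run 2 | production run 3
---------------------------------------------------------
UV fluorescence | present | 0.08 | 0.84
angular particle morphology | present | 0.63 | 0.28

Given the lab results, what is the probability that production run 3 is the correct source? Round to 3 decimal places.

Multiply each prior by the joint likelihood of the lab result pattern:
  production run 2: 0.17 × 0.08 × 0.63 = 0.008568
  production run 3: 0.83 × 0.84 × 0.28 = 0.19522
The unnormalized weights sum to 0.20378.
P(production run 3 | evidence) = 0.19522 / 0.20378 ≈ 0.958.

0.958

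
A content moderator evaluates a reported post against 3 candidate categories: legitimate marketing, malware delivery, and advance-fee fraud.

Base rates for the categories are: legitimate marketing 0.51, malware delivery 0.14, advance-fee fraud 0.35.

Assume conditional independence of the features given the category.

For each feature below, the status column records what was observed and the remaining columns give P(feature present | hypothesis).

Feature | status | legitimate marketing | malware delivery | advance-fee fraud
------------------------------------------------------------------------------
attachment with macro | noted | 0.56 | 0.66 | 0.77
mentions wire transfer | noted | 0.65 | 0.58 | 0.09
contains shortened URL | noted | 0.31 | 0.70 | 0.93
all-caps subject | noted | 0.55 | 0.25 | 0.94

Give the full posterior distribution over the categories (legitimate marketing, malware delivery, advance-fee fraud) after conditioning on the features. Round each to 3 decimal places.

Multiply each prior by the joint likelihood of the feature pattern:
  legitimate marketing: 0.51 × 0.56 × 0.65 × 0.31 × 0.55 = 0.031652
  malware delivery: 0.14 × 0.66 × 0.58 × 0.70 × 0.25 = 0.0093786
  advance-fee fraud: 0.35 × 0.77 × 0.09 × 0.93 × 0.94 = 0.021204
Marginal likelihood of the evidence = 0.062234.
P(legitimate marketing | evidence) = 0.031652 / 0.062234 ≈ 0.509
P(malware delivery | evidence) = 0.0093786 / 0.062234 ≈ 0.151
P(advance-fee fraud | evidence) = 0.021204 / 0.062234 ≈ 0.341

0.509, 0.151, 0.341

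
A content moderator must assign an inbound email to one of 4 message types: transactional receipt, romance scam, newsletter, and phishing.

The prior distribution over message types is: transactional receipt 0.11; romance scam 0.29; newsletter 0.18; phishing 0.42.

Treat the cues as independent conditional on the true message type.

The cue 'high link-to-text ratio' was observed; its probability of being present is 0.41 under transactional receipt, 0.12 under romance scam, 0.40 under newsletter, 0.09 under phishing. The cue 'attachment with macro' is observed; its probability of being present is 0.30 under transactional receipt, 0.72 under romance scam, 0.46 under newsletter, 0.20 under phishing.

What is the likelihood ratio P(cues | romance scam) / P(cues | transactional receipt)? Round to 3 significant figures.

Joint likelihood of the cue pattern under each hypothesis:
  romance scam: 0.12 × 0.72 = 0.0864
  transactional receipt: 0.41 × 0.30 = 0.123
Bayes factor = 0.0864 / 0.123 ≈ 0.702

0.702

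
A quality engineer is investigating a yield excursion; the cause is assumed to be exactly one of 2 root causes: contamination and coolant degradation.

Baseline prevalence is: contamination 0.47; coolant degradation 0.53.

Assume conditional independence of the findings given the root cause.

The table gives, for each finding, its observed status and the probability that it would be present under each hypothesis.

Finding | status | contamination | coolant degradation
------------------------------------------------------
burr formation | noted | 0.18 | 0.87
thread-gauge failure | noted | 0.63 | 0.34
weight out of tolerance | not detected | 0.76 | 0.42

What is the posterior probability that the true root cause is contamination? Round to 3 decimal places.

By Bayes' rule with conditional independence, the unnormalized weight for each hypothesis is prior × ∏ likelihoods (using 1 − P(present | H) for each absent finding):
  contamination: 0.47 × 0.18 × 0.63 × (1 − 0.76) = 0.012792
  coolant degradation: 0.53 × 0.87 × 0.34 × (1 − 0.42) = 0.090929
The unnormalized weights sum to 0.10372.
P(contamination | evidence) = 0.012792 / 0.10372 ≈ 0.123.

0.123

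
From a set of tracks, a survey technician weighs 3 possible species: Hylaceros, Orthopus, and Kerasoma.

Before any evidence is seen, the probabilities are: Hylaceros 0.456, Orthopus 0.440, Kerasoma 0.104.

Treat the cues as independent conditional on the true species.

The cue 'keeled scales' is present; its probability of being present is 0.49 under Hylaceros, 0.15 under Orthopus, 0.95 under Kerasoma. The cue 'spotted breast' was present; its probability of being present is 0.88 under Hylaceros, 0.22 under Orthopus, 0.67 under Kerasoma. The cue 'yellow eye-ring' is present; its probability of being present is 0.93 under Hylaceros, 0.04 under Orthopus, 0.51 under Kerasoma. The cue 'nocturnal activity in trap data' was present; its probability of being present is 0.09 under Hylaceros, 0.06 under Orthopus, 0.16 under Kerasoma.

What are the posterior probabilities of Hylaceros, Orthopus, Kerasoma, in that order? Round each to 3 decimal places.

For each hypothesis, the unnormalized posterior weight is prior × product of the cue likelihoods:
  Hylaceros: 0.456 × 0.49 × 0.88 × 0.93 × 0.09 = 0.016458
  Orthopus: 0.440 × 0.15 × 0.22 × 0.04 × 0.06 = 3.4848e-05
  Kerasoma: 0.104 × 0.95 × 0.67 × 0.51 × 0.16 = 0.0054016
Marginal likelihood of the evidence = 0.021894.
P(Hylaceros | evidence) = 0.016458 / 0.021894 ≈ 0.752
P(Orthopus | evidence) = 3.4848e-05 / 0.021894 ≈ 0.002
P(Kerasoma | evidence) = 0.0054016 / 0.021894 ≈ 0.247

0.752, 0.002, 0.247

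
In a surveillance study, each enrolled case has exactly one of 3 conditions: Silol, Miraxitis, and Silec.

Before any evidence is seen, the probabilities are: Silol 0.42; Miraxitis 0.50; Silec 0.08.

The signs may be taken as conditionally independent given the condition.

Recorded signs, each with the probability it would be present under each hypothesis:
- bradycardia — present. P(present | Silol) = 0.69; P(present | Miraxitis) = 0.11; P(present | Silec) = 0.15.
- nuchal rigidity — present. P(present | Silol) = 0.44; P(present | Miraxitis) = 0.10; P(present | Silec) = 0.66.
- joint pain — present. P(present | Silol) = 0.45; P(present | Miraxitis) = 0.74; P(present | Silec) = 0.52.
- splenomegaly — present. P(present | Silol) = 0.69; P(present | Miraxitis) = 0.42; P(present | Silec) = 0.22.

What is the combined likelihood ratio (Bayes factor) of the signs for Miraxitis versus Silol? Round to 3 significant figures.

The Bayes factor is the ratio of the joint likelihoods of the sign pattern under the two hypotheses.
  Miraxitis: 0.11 × 0.10 × 0.74 × 0.42 = 0.0034188
  Silol: 0.69 × 0.44 × 0.45 × 0.69 = 0.094268
Bayes factor = 0.0034188 / 0.094268 ≈ 0.0363

0.0363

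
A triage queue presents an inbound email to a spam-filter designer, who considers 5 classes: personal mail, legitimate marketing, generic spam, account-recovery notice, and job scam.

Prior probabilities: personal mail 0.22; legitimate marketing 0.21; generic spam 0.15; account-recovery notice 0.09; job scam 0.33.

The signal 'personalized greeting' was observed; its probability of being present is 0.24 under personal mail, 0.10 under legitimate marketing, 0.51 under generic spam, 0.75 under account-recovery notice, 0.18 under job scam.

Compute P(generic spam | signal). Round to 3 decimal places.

0.276

By Bayes' rule, the unnormalized weight for each hypothesis is prior × likelihood:
  personal mail: 0.22 × 0.24 = 0.0528
  legitimate marketing: 0.21 × 0.10 = 0.021
  generic spam: 0.15 × 0.51 = 0.0765
  account-recovery notice: 0.09 × 0.75 = 0.0675
  job scam: 0.33 × 0.18 = 0.0594
Normalizing constant Z = 0.0528 + 0.021 + 0.0765 + 0.0675 + 0.0594 = 0.2772.
P(generic spam | evidence) = 0.0765 / 0.2772 ≈ 0.276.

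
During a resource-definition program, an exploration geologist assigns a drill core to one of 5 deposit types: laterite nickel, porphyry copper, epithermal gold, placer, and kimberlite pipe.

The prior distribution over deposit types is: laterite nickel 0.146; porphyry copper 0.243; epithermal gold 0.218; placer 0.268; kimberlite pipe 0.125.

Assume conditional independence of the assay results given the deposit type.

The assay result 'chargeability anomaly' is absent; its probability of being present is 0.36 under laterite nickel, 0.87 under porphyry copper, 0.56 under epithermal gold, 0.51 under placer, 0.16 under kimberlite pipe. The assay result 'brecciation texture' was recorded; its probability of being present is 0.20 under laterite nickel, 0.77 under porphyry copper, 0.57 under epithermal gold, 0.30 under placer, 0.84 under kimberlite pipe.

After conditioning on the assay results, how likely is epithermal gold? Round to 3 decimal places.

0.243

For each hypothesis, the unnormalized posterior weight is prior × product of the assay result likelihoods (using 1 − P(present | H) for each absent assay result):
  laterite nickel: 0.146 × (1 − 0.36) × 0.20 = 0.018688
  porphyry copper: 0.243 × (1 − 0.87) × 0.77 = 0.024324
  epithermal gold: 0.218 × (1 − 0.56) × 0.57 = 0.054674
  placer: 0.268 × (1 − 0.51) × 0.30 = 0.039396
  kimberlite pipe: 0.125 × (1 − 0.16) × 0.84 = 0.0882
The unnormalized weights sum to 0.22528.
P(epithermal gold | evidence) = 0.054674 / 0.22528 ≈ 0.243.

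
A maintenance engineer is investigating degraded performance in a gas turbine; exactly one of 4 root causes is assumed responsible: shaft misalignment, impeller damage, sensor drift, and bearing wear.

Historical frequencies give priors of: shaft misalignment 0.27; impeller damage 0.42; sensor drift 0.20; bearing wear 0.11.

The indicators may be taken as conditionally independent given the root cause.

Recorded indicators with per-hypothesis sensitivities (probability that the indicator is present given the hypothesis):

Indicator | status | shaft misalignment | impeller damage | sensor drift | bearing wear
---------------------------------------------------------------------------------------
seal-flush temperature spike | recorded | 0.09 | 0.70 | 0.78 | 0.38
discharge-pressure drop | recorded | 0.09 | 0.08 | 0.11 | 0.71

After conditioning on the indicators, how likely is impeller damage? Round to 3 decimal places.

By Bayes' rule with conditional independence, the unnormalized weight for each hypothesis is prior × ∏ likelihoods:
  shaft misalignment: 0.27 × 0.09 × 0.09 = 0.002187
  impeller damage: 0.42 × 0.70 × 0.08 = 0.02352
  sensor drift: 0.20 × 0.78 × 0.11 = 0.01716
  bearing wear: 0.11 × 0.38 × 0.71 = 0.029678
The unnormalized weights sum to 0.072545.
P(impeller damage | evidence) = 0.02352 / 0.072545 ≈ 0.324.

0.324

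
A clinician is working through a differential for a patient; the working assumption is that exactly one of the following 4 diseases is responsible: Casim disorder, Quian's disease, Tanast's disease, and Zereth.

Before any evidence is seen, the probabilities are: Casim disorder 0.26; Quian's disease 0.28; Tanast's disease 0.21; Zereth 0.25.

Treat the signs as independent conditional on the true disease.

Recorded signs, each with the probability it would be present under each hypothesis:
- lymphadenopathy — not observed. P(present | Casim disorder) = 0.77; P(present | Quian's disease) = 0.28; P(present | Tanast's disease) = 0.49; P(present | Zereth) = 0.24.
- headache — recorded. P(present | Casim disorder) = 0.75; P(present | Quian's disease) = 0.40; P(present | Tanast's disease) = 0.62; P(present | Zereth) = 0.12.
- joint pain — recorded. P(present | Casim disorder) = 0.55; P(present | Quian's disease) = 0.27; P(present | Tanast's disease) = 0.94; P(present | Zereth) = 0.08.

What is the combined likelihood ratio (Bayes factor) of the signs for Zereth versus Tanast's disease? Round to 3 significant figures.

0.0245

Take the product of per-sign likelihoods under each hypothesis (using 1 − P(present | H) for each absent sign), then divide.
  Zereth: (1 − 0.24) × 0.12 × 0.08 = 0.007296
  Tanast's disease: (1 − 0.49) × 0.62 × 0.94 = 0.29723
Bayes factor = 0.007296 / 0.29723 ≈ 0.0245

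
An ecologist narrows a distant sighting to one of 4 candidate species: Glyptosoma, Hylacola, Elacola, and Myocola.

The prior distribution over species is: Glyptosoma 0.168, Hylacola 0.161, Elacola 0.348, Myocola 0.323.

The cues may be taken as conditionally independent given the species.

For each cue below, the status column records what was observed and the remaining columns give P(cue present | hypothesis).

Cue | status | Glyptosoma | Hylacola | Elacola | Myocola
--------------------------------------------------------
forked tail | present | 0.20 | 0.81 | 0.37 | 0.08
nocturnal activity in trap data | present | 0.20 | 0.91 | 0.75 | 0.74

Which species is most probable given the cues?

For each hypothesis, the unnormalized posterior weight is prior × product of the cue likelihoods:
  Glyptosoma: 0.168 × 0.20 × 0.20 = 0.00672
  Hylacola: 0.161 × 0.81 × 0.91 = 0.11867
  Elacola: 0.348 × 0.37 × 0.75 = 0.09657
  Myocola: 0.323 × 0.08 × 0.74 = 0.019122
Normalizing constant Z = 0.00672 + 0.11867 + 0.09657 + 0.019122 = 0.24108.
P(Glyptosoma | evidence) ≈ 0.00672 / 0.24108 ≈ 0.028
P(Hylacola | evidence) ≈ 0.11867 / 0.24108 ≈ 0.492
P(Elacola | evidence) ≈ 0.09657 / 0.24108 ≈ 0.401
P(Myocola | evidence) ≈ 0.019122 / 0.24108 ≈ 0.079
The largest is 0.492, so Hylacola is most probable.

Hylacola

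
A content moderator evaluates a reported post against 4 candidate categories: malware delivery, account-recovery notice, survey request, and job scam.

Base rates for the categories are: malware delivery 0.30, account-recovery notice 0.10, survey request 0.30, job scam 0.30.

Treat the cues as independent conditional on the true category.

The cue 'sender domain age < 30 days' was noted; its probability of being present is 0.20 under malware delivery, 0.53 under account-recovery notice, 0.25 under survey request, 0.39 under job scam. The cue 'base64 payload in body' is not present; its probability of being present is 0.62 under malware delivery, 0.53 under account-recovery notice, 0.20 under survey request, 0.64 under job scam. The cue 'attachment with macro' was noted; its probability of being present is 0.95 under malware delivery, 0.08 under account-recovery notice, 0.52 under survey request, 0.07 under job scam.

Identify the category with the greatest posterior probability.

For each hypothesis, the unnormalized posterior weight is prior × product of the cue likelihoods (using 1 − P(present | H) for each absent cue):
  malware delivery: 0.30 × 0.20 × (1 − 0.62) × 0.95 = 0.02166
  account-recovery notice: 0.10 × 0.53 × (1 − 0.53) × 0.08 = 0.0019928
  survey request: 0.30 × 0.25 × (1 − 0.20) × 0.52 = 0.0312
  job scam: 0.30 × 0.39 × (1 − 0.64) × 0.07 = 0.0029484
Normalizing constant Z = 0.02166 + 0.0019928 + 0.0312 + 0.0029484 = 0.057801.
P(malware delivery | evidence) ≈ 0.02166 / 0.057801 ≈ 0.375
P(account-recovery notice | evidence) ≈ 0.0019928 / 0.057801 ≈ 0.034
P(survey request | evidence) ≈ 0.0312 / 0.057801 ≈ 0.540
P(job scam | evidence) ≈ 0.0029484 / 0.057801 ≈ 0.051
The largest is 0.540, so survey request is most probable.

survey request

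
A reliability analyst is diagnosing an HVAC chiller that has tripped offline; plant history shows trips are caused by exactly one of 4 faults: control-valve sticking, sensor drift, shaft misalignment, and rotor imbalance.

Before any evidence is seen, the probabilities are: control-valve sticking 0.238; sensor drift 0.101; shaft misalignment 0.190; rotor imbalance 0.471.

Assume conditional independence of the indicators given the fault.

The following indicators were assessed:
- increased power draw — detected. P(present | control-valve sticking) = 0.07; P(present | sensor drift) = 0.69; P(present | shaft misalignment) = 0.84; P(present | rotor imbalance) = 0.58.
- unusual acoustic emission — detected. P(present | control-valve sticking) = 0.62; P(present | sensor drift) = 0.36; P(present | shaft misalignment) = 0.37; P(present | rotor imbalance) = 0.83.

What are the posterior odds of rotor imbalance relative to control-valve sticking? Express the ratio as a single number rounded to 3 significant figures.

22.0

Unnormalized posterior weight (prior times the indicator likelihoods) for each of the two hypotheses:
  rotor imbalance: 0.471 × 0.58 × 0.83 = 0.22674
  control-valve sticking: 0.238 × 0.07 × 0.62 = 0.010329
Posterior odds = 0.22674 / 0.010329 ≈ 22.0.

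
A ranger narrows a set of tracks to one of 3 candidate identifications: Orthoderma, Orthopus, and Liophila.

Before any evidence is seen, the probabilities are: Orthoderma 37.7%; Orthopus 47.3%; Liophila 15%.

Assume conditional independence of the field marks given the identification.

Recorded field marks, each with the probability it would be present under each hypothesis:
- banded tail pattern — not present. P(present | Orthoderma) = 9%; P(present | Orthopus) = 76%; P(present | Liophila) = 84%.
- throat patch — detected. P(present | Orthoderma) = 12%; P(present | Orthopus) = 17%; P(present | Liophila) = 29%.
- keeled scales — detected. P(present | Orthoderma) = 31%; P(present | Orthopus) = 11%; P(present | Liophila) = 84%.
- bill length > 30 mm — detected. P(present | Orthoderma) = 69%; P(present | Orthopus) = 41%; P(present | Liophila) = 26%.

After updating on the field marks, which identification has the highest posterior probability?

By Bayes' rule with conditional independence, the unnormalized weight for each hypothesis is prior × ∏ likelihoods (using 1 − P(present | H) for each absent field mark):
  Orthoderma: 0.377 × (1 − 0.09) × 0.12 × 0.31 × 0.69 = 0.0088059
  Orthopus: 0.473 × (1 − 0.76) × 0.17 × 0.11 × 0.41 = 0.00087036
  Liophila: 0.150 × (1 − 0.84) × 0.29 × 0.84 × 0.26 = 0.0015201
The unnormalized weights sum to 0.011196.
P(Orthoderma | evidence) ≈ 0.0088059 / 0.011196 ≈ 0.786
P(Orthopus | evidence) ≈ 0.00087036 / 0.011196 ≈ 0.078
P(Liophila | evidence) ≈ 0.0015201 / 0.011196 ≈ 0.136
The largest is 0.786, so Orthoderma is most probable.

Orthoderma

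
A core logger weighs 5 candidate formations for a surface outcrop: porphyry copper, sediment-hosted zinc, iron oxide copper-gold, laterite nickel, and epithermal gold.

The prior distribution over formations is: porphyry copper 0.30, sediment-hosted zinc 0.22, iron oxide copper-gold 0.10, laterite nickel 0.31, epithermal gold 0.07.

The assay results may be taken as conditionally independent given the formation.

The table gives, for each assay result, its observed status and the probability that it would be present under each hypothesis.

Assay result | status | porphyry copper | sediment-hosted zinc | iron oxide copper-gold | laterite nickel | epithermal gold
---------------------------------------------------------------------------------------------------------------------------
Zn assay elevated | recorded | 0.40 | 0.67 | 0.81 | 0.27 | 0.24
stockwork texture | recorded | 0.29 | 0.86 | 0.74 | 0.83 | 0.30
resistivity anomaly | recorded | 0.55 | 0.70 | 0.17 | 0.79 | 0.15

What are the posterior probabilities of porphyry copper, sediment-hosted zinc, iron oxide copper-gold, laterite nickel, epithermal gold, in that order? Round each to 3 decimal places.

0.110, 0.511, 0.059, 0.316, 0.004

Multiply each prior by the joint likelihood of the assay result pattern:
  porphyry copper: 0.30 × 0.40 × 0.29 × 0.55 = 0.01914
  sediment-hosted zinc: 0.22 × 0.67 × 0.86 × 0.70 = 0.088735
  iron oxide copper-gold: 0.10 × 0.81 × 0.74 × 0.17 = 0.01019
  laterite nickel: 0.31 × 0.27 × 0.83 × 0.79 = 0.054882
  epithermal gold: 0.07 × 0.24 × 0.30 × 0.15 = 0.000756
Normalizing constant Z = 0.01914 + 0.088735 + 0.01019 + 0.054882 + 0.000756 = 0.1737.
P(porphyry copper | evidence) = 0.01914 / 0.1737 ≈ 0.110
P(sediment-hosted zinc | evidence) = 0.088735 / 0.1737 ≈ 0.511
P(iron oxide copper-gold | evidence) = 0.01019 / 0.1737 ≈ 0.059
P(laterite nickel | evidence) = 0.054882 / 0.1737 ≈ 0.316
P(epithermal gold | evidence) = 0.000756 / 0.1737 ≈ 0.004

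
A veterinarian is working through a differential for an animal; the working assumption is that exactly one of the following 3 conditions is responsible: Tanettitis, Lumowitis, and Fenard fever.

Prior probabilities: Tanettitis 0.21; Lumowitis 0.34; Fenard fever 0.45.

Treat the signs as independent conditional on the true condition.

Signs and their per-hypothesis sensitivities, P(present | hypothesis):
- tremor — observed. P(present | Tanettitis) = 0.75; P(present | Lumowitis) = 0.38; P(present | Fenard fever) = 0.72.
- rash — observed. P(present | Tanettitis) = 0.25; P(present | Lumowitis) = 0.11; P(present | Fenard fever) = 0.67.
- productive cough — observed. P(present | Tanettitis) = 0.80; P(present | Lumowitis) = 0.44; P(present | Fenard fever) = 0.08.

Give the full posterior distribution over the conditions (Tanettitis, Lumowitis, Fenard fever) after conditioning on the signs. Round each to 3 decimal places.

0.571, 0.113, 0.315

For each hypothesis, the unnormalized posterior weight is prior × product of the sign likelihoods:
  Tanettitis: 0.21 × 0.75 × 0.25 × 0.80 = 0.0315
  Lumowitis: 0.34 × 0.38 × 0.11 × 0.44 = 0.0062533
  Fenard fever: 0.45 × 0.72 × 0.67 × 0.08 = 0.017366
Normalizing constant Z = 0.0315 + 0.0062533 + 0.017366 = 0.05512.
P(Tanettitis | evidence) = 0.0315 / 0.05512 ≈ 0.571
P(Lumowitis | evidence) = 0.0062533 / 0.05512 ≈ 0.113
P(Fenard fever | evidence) = 0.017366 / 0.05512 ≈ 0.315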